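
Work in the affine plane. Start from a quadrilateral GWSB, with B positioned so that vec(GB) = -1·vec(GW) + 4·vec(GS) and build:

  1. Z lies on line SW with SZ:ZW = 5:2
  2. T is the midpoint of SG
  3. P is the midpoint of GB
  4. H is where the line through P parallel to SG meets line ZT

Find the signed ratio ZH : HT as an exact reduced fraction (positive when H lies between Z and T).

ZH:HT = -17/7

Work in coordinates with G = (0, 0), W = (1, 0), S = (0, 1), B = (-1, 4).
1. Z lies on line SW with SZ:ZW = 5:2 ⇒ Z = (5/7, 2/7)
2. T is the midpoint of SG ⇒ T = (0, 1/2)
3. P is the midpoint of GB ⇒ P = (-1/2, 2)
4. H is where the line through P parallel to SG meets line ZT ⇒ H = (-1/2, 13/20)
H = Z + t·(T−Z) with t = 17/10, so ZH:HT = t:(1−t) = 17/10:-7/10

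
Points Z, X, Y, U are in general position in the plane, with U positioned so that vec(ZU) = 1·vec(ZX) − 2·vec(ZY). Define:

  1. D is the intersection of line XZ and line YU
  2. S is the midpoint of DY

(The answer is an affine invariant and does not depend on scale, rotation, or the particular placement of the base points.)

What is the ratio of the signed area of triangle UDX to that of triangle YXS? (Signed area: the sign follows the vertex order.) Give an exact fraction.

Set Z = (0, 0), X = (1, 0), Y = (0, 1), U = (1, -2); any affine frame gives the same invariant.
1. D is the intersection of line XZ and line YU ⇒ D = (1/3, 0)
2. S is the midpoint of DY ⇒ S = (1/6, 1/2)
2·[UDX] = -4/3, 2·[YXS] = -1/3
[UDX]:[YXS] = -4/3:-1/3 = 4

[UDX]:[YXS] = 4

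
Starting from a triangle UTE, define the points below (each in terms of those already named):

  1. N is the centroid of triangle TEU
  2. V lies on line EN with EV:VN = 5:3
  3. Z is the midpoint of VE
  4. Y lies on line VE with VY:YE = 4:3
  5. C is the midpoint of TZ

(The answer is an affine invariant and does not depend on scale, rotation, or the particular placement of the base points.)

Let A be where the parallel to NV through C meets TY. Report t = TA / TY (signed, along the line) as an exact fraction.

t = 1/2

Set U = (0, 0), T = (1, 0), E = (0, 1); any affine frame gives the same invariant.
1. N is the centroid of triangle TEU ⇒ N = (1/3, 1/3)
2. V lies on line EN with EV:VN = 5:3 ⇒ V = (5/24, 7/12)
3. Z is the midpoint of VE ⇒ Z = (5/48, 19/24)
4. Y lies on line VE with VY:YE = 4:3 ⇒ Y = (5/56, 23/28)
5. C is the midpoint of TZ ⇒ C = (53/96, 19/48)
through C parallel to NV: direction (-1/8, 1/4); meets TY at A = (61/112, 23/56)
A = T + t·(Y−T) with t = 1/2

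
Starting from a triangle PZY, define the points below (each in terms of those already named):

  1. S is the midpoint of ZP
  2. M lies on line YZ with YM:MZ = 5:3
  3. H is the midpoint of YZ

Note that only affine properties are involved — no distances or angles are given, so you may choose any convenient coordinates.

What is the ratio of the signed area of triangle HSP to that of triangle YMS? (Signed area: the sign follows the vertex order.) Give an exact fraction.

[HSP]:[YMS] = 4/5

Work in coordinates with P = (0, 0), Z = (1, 0), Y = (0, 1).
1. S is the midpoint of ZP ⇒ S = (1/2, 0)
2. M lies on line YZ with YM:MZ = 5:3 ⇒ M = (5/8, 3/8)
3. H is the midpoint of YZ ⇒ H = (1/2, 1/2)
2·[HSP] = -1/4, 2·[YMS] = -5/16
[HSP]:[YMS] = -1/4:-5/16 = 4/5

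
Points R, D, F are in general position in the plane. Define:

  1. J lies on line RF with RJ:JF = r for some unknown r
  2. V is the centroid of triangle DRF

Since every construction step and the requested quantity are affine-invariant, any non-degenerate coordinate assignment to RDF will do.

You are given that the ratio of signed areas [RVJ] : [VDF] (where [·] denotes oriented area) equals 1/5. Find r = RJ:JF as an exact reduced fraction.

Work in coordinates with R = (0, 0), D = (1, 0), F = (0, 1).
1. With RJ:JF = r, write λ = r/(r+1) so J = R + λ·(F−R); J is affine-linear in λ
2. V is the centroid of triangle DRF ⇒ V = (1/3, 1/3)
Every point depending on J is an affine combination of J and λ-independent points, so each such coordinate is linear in λ; the λ² term in each signed area is a multiple of (F−R)×(F−R) = 0, so 2·[RVJ] and 2·[VDF] are each linear in λ. Evaluating at λ=0 and λ=1:
  2·[RVJ] = 1/3·λ,   2·[VDF] = 1/3
So [RVJ]:[VDF] = (1/3·λ) / (1/3). Setting this equal to 1/5:
  1/3·λ = 1/5·(1/3)  ⇒  λ = 1/5
Then r = λ/(1−λ) = (1/5)/(4/5) = 1/4. Check: with r = 1/4, J = (0, 1/5) and [RVJ]:[VDF] = 1/5 as required.

r = 1/4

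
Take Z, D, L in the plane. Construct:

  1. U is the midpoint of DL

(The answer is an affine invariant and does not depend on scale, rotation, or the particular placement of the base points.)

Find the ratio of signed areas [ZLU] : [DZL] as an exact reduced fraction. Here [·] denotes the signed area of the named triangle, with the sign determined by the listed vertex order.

[ZLU]:[DZL] = 1/2

Choose coordinates Z = (0, 0), D = (1, 0), L = (0, 1).
1. U is the midpoint of DL ⇒ U = (1/2, 1/2)
2·[ZLU] = -1/2, 2·[DZL] = -1
[ZLU]:[DZL] = -1/2:-1 = 1/2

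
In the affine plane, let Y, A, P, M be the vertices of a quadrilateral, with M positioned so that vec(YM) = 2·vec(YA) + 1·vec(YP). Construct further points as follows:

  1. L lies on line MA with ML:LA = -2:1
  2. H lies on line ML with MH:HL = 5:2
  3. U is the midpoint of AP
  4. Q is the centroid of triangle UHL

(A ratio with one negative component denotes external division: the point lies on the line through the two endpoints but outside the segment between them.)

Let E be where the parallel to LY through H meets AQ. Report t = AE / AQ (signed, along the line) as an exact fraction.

t = 2/3

Choose coordinates Y = (0, 0), A = (1, 0), P = (0, 1), M = (2, 1).
1. L lies on line MA with ML:LA = -2:1 ⇒ L = (0, -1)
2. H lies on line ML with MH:HL = 5:2 ⇒ H = (4/7, -3/7)
3. U is the midpoint of AP ⇒ U = (1/2, 1/2)
4. Q is the centroid of triangle UHL ⇒ Q = (5/14, -13/42)
through H parallel to LY: direction (0, 1); meets AQ at E = (4/7, -13/63)
E = A + t·(Q−A) with t = 2/3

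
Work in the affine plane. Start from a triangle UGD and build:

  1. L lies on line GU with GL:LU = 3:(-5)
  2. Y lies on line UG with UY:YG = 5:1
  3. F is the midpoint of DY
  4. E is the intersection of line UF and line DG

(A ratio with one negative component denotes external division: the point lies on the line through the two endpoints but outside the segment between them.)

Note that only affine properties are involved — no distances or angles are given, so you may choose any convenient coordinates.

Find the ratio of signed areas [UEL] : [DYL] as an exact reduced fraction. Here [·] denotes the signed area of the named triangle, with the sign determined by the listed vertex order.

Set U = (0, 0), G = (1, 0), D = (0, 1); any affine frame gives the same invariant.
1. L lies on line GU with GL:LU = 3:(-5) ⇒ L = (5/2, 0)
2. Y lies on line UG with UY:YG = 5:1 ⇒ Y = (5/6, 0)
3. F is the midpoint of DY ⇒ F = (5/12, 1/2)
4. E is the intersection of line UF and line DG ⇒ E = (5/11, 6/11)
2·[UEL] = -15/11, 2·[DYL] = 5/3
[UEL]:[DYL] = -15/11:5/3 = -9/11

[UEL]:[DYL] = -9/11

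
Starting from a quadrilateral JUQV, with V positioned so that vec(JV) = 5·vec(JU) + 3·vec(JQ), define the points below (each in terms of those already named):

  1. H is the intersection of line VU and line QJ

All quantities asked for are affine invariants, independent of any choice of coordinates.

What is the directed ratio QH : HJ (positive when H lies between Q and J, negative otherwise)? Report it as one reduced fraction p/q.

QH:HJ = -7/3

Choose coordinates J = (0, 0), U = (1, 0), Q = (0, 1), V = (5, 3).
1. H is the intersection of line VU and line QJ ⇒ H = (0, -3/4)
H = Q + t·(J−Q) with t = 7/4, so QH:HJ = t:(1−t) = 7/4:-3/4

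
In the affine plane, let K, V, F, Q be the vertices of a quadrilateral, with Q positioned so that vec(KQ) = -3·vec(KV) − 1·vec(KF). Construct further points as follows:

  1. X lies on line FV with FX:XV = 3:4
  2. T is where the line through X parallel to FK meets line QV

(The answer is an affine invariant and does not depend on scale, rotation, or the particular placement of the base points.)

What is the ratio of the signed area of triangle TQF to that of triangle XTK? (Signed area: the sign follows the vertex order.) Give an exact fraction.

Set K = (0, 0), V = (1, 0), F = (0, 1), Q = (-3, -1); any affine frame gives the same invariant.
1. X lies on line FV with FX:XV = 3:4 ⇒ X = (3/7, 4/7)
2. T is where the line through X parallel to FK meets line QV ⇒ T = (3/7, -1/7)
2·[TQF] = -30/7, 2·[XTK] = -15/49
[TQF]:[XTK] = -30/7:-15/49 = 14

[TQF]:[XTK] = 14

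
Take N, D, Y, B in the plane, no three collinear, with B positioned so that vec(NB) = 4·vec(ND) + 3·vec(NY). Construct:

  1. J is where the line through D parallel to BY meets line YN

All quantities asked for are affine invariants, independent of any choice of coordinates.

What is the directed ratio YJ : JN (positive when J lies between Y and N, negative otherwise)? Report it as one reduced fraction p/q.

Set N = (0, 0), D = (1, 0), Y = (0, 1), B = (4, 3); any affine frame gives the same invariant.
1. J is where the line through D parallel to BY meets line YN ⇒ J = (0, -1/2)
J = Y + t·(N−Y) with t = 3/2, so YJ:JN = t:(1−t) = 3/2:-1/2

YJ:JN = -3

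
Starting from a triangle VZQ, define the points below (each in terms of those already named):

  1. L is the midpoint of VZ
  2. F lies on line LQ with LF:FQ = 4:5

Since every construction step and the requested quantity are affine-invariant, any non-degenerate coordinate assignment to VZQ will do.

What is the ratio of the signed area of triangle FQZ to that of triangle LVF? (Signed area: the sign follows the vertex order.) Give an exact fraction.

[FQZ]:[LVF] = 5/4

Choose coordinates V = (0, 0), Z = (1, 0), Q = (0, 1).
1. L is the midpoint of VZ ⇒ L = (1/2, 0)
2. F lies on line LQ with LF:FQ = 4:5 ⇒ F = (5/18, 4/9)
2·[FQZ] = -5/18, 2·[LVF] = -2/9
[FQZ]:[LVF] = -5/18:-2/9 = 5/4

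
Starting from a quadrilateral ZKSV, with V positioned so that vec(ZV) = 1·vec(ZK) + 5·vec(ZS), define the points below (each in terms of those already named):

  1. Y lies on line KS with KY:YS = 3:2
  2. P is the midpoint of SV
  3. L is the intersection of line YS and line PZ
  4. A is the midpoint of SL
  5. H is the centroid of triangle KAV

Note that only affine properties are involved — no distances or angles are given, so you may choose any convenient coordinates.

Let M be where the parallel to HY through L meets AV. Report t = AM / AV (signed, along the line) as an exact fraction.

t = 5/4

Choose coordinates Z = (0, 0), K = (1, 0), S = (0, 1), V = (1, 5).
1. Y lies on line KS with KY:YS = 3:2 ⇒ Y = (2/5, 3/5)
2. P is the midpoint of SV ⇒ P = (1/2, 3)
3. L is the intersection of line YS and line PZ ⇒ L = (1/7, 6/7)
4. A is the midpoint of SL ⇒ A = (1/14, 13/14)
5. H is the centroid of triangle KAV ⇒ H = (29/42, 83/42)
through L parallel to HY: direction (-61/210, -289/210); meets AV at M = (69/56, 337/56)
M = A + t·(V−A) with t = 5/4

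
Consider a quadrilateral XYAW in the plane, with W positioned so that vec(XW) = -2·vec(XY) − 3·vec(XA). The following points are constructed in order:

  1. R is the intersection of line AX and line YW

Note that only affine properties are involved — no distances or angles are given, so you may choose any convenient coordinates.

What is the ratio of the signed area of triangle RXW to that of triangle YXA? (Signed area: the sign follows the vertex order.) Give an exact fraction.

Assign X = (0, 0), Y = (1, 0), A = (0, 1), W = (-2, -3) — the answer is frame-independent, so this choice is without loss of generality.
1. R is the intersection of line AX and line YW ⇒ R = (0, -1)
2·[RXW] = 2, 2·[YXA] = -1
[RXW]:[YXA] = 2:-1 = -2

[RXW]:[YXA] = -2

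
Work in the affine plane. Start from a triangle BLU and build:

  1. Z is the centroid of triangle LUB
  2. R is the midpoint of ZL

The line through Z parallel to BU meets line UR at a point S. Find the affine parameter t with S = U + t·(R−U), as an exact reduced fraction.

t = 1/2

Assign B = (0, 0), L = (1, 0), U = (0, 1) — the answer is frame-independent, so this choice is without loss of generality.
1. Z is the centroid of triangle LUB ⇒ Z = (1/3, 1/3)
2. R is the midpoint of ZL ⇒ R = (2/3, 1/6)
through Z parallel to BU: direction (0, 1); meets UR at S = (1/3, 7/12)
S = U + t·(R−U) with t = 1/2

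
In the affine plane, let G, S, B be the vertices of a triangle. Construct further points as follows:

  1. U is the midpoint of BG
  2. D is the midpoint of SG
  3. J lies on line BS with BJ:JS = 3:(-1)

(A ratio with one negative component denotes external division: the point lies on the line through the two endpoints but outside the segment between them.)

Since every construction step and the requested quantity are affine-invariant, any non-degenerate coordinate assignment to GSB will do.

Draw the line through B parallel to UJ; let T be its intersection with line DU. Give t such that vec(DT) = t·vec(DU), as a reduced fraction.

Assign G = (0, 0), S = (1, 0), B = (0, 1) — the answer is frame-independent, so this choice is without loss of generality.
1. U is the midpoint of BG ⇒ U = (0, 1/2)
2. D is the midpoint of SG ⇒ D = (1/2, 0)
3. J lies on line BS with BJ:JS = 3:(-1) ⇒ J = (3/2, -1/2)
through B parallel to UJ: direction (3/2, -1); meets DU at T = (-3/2, 2)
T = D + t·(U−D) with t = 4

t = 4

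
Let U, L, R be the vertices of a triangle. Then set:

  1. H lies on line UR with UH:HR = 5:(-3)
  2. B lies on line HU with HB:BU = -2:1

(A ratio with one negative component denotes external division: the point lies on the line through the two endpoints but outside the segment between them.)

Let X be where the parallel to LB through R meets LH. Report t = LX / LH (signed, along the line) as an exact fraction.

t = 7/10

Set U = (0, 0), L = (1, 0), R = (0, 1); any affine frame gives the same invariant.
1. H lies on line UR with UH:HR = 5:(-3) ⇒ H = (0, 5/2)
2. B lies on line HU with HB:BU = -2:1 ⇒ B = (0, -5/2)
through R parallel to LB: direction (-1, -5/2); meets LH at X = (3/10, 7/4)
X = L + t·(H−L) with t = 7/10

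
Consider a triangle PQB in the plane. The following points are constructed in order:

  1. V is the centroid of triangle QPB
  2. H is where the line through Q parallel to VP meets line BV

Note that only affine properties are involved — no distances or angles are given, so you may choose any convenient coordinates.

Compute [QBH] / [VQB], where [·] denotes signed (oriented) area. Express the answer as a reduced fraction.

Assign P = (0, 0), Q = (1, 0), B = (0, 1) — the answer is frame-independent, so this choice is without loss of generality.
1. V is the centroid of triangle QPB ⇒ V = (1/3, 1/3)
2. H is where the line through Q parallel to VP meets line BV ⇒ H = (2/3, -1/3)
2·[QBH] = 2/3, 2·[VQB] = 1/3
[QBH]:[VQB] = 2/3:1/3 = 2

[QBH]:[VQB] = 2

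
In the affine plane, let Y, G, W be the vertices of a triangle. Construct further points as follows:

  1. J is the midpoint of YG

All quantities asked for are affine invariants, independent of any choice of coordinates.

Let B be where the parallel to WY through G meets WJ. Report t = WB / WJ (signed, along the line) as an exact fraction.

t = 2

Assign Y = (0, 0), G = (1, 0), W = (0, 1) — the answer is frame-independent, so this choice is without loss of generality.
1. J is the midpoint of YG ⇒ J = (1/2, 0)
through G parallel to WY: direction (0, -1); meets WJ at B = (1, -1)
B = W + t·(J−W) with t = 2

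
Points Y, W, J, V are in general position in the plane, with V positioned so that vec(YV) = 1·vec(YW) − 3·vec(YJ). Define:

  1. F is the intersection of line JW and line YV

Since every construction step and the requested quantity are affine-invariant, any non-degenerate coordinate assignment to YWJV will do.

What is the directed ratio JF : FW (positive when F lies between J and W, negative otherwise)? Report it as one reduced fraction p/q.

JF:FW = -1/3

Choose coordinates Y = (0, 0), W = (1, 0), J = (0, 1), V = (1, -3).
1. F is the intersection of line JW and line YV ⇒ F = (-1/2, 3/2)
F = J + t·(W−J) with t = -1/2, so JF:FW = t:(1−t) = -1/2:3/2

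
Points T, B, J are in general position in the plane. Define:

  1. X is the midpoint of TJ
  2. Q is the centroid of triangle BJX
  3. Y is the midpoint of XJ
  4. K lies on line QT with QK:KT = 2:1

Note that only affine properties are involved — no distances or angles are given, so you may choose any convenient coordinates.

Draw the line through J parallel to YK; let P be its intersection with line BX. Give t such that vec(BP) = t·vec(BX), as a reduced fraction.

Choose coordinates T = (0, 0), B = (1, 0), J = (0, 1).
1. X is the midpoint of TJ ⇒ X = (0, 1/2)
2. Q is the centroid of triangle BJX ⇒ Q = (1/3, 1/2)
3. Y is the midpoint of XJ ⇒ Y = (0, 3/4)
4. K lies on line QT with QK:KT = 2:1 ⇒ K = (1/9, 1/6)
through J parallel to YK: direction (1/9, -7/12); meets BX at P = (2/19, 17/38)
P = B + t·(X−B) with t = 17/19

t = 17/19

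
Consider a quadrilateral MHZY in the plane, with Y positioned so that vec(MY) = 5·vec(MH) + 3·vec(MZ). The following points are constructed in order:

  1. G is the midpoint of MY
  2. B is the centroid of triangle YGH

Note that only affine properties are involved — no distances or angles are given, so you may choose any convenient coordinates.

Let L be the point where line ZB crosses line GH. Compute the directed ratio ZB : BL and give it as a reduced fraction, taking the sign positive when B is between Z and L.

Choose coordinates M = (0, 0), H = (1, 0), Z = (0, 1), Y = (5, 3).
1. G is the midpoint of MY ⇒ G = (5/2, 3/2)
2. B is the centroid of triangle YGH ⇒ B = (17/6, 3/2)
line ZB meets GH at L = (17/7, 10/7)
B = Z + t·(L−Z) with t = 7/6, so ZB:BL = 7/6:-1/6

ZB:BL = -7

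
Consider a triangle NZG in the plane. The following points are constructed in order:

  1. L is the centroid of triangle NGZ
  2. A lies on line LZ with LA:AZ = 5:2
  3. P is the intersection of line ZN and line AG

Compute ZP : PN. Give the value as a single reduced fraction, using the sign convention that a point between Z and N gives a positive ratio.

ZP:PN = 2/17

Set N = (0, 0), Z = (1, 0), G = (0, 1); any affine frame gives the same invariant.
1. L is the centroid of triangle NGZ ⇒ L = (1/3, 1/3)
2. A lies on line LZ with LA:AZ = 5:2 ⇒ A = (17/21, 2/21)
3. P is the intersection of line ZN and line AG ⇒ P = (17/19, 0)
P = Z + t·(N−Z) with t = 2/19, so ZP:PN = t:(1−t) = 2/19:17/19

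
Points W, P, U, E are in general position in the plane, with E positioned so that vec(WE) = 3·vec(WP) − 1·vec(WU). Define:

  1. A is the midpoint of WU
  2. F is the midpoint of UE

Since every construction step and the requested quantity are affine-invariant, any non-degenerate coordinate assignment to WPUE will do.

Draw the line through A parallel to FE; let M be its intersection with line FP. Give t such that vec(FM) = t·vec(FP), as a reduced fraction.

Set W = (0, 0), P = (1, 0), U = (0, 1), E = (3, -1); any affine frame gives the same invariant.
1. A is the midpoint of WU ⇒ A = (0, 1/2)
2. F is the midpoint of UE ⇒ F = (3/2, 0)
through A parallel to FE: direction (3/2, -1); meets FP at M = (3/4, 0)
M = F + t·(P−F) with t = 3/2

t = 3/2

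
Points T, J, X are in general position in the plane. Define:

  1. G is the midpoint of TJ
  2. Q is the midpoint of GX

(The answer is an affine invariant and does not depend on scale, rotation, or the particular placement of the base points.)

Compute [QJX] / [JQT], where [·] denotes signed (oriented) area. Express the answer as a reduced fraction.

Work in coordinates with T = (0, 0), J = (1, 0), X = (0, 1).
1. G is the midpoint of TJ ⇒ G = (1/2, 0)
2. Q is the midpoint of GX ⇒ Q = (1/4, 1/2)
2·[QJX] = 1/4, 2·[JQT] = 1/2
[QJX]:[JQT] = 1/4:1/2 = 1/2

[QJX]:[JQT] = 1/2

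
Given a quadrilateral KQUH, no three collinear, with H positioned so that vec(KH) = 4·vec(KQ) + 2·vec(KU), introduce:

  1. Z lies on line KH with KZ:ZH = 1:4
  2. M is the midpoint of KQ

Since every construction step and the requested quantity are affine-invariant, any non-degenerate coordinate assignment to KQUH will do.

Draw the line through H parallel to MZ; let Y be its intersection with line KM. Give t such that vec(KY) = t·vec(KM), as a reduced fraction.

t = 5

Work in coordinates with K = (0, 0), Q = (1, 0), U = (0, 1), H = (4, 2).
1. Z lies on line KH with KZ:ZH = 1:4 ⇒ Z = (4/5, 2/5)
2. M is the midpoint of KQ ⇒ M = (1/2, 0)
through H parallel to MZ: direction (3/10, 2/5); meets KM at Y = (5/2, 0)
Y = K + t·(M−K) with t = 5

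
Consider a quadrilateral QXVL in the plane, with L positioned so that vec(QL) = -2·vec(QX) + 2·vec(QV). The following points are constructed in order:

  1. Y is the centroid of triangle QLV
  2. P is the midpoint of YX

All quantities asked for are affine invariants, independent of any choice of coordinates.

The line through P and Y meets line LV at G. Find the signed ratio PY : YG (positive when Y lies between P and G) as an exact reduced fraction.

Set Q = (0, 0), X = (1, 0), V = (0, 1), L = (-2, 2); any affine frame gives the same invariant.
1. Y is the centroid of triangle QLV ⇒ Y = (-2/3, 1)
2. P is the midpoint of YX ⇒ P = (1/6, 1/2)
line PY meets LV at G = (-4, 3)
Y = P + t·(G−P) with t = 1/5, so PY:YG = 1/5:4/5

PY:YG = 1/4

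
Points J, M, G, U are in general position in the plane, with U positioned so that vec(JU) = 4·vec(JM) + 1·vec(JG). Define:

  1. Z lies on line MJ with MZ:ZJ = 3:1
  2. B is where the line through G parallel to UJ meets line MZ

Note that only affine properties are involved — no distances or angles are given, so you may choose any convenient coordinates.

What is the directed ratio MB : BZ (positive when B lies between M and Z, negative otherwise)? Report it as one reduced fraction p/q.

MB:BZ = -20/17

Choose coordinates J = (0, 0), M = (1, 0), G = (0, 1), U = (4, 1).
1. Z lies on line MJ with MZ:ZJ = 3:1 ⇒ Z = (1/4, 0)
2. B is where the line through G parallel to UJ meets line MZ ⇒ B = (-4, 0)
B = M + t·(Z−M) with t = 20/3, so MB:BZ = t:(1−t) = 20/3:-17/3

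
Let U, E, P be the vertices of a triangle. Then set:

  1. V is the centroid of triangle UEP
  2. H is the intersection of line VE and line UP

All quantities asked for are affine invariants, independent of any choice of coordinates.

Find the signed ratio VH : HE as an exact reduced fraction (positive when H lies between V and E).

VH:HE = -1/3

Choose coordinates U = (0, 0), E = (1, 0), P = (0, 1).
1. V is the centroid of triangle UEP ⇒ V = (1/3, 1/3)
2. H is the intersection of line VE and line UP ⇒ H = (0, 1/2)
H = V + t·(E−V) with t = -1/2, so VH:HE = t:(1−t) = -1/2:3/2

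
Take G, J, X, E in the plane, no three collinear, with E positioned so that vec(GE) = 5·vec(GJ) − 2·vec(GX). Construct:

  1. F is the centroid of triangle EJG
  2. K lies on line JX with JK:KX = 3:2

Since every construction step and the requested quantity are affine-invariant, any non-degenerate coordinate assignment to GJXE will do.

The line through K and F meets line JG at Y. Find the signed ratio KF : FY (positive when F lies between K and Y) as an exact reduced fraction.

KF:FY = -19/10

Assign G = (0, 0), J = (1, 0), X = (0, 1), E = (5, -2) — the answer is frame-independent, so this choice is without loss of generality.
1. F is the centroid of triangle EJG ⇒ F = (2, -2/3)
2. K lies on line JX with JK:KX = 3:2 ⇒ K = (2/5, 3/5)
line KF meets JG at Y = (22/19, 0)
F = K + t·(Y−K) with t = 19/9, so KF:FY = 19/9:-10/9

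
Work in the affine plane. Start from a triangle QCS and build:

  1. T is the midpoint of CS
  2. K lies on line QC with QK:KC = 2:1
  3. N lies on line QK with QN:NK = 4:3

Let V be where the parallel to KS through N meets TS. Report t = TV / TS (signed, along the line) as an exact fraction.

t = 19/7

Work in coordinates with Q = (0, 0), C = (1, 0), S = (0, 1).
1. T is the midpoint of CS ⇒ T = (1/2, 1/2)
2. K lies on line QC with QK:KC = 2:1 ⇒ K = (2/3, 0)
3. N lies on line QK with QN:NK = 4:3 ⇒ N = (8/21, 0)
through N parallel to KS: direction (-2/3, 1); meets TS at V = (-6/7, 13/7)
V = T + t·(S−T) with t = 19/7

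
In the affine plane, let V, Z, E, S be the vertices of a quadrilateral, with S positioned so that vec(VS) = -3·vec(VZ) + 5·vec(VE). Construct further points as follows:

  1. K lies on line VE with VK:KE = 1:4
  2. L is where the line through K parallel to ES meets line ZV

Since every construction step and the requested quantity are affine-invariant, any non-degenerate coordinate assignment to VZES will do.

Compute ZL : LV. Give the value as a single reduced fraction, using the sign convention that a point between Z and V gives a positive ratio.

Assign V = (0, 0), Z = (1, 0), E = (0, 1), S = (-3, 5) — the answer is frame-independent, so this choice is without loss of generality.
1. K lies on line VE with VK:KE = 1:4 ⇒ K = (0, 1/5)
2. L is where the line through K parallel to ES meets line ZV ⇒ L = (3/20, 0)
L = Z + t·(V−Z) with t = 17/20, so ZL:LV = t:(1−t) = 17/20:3/20

ZL:LV = 17/3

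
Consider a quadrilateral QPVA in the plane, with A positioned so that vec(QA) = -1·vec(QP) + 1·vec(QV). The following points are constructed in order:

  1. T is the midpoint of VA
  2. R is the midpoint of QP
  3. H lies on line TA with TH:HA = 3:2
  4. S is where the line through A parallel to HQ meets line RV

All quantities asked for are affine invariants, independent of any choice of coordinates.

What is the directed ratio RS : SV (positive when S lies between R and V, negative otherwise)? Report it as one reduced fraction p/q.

RS:SV = -7/10

Set Q = (0, 0), P = (1, 0), V = (0, 1), A = (-1, 1); any affine frame gives the same invariant.
1. T is the midpoint of VA ⇒ T = (-1/2, 1)
2. R is the midpoint of QP ⇒ R = (1/2, 0)
3. H lies on line TA with TH:HA = 3:2 ⇒ H = (-4/5, 1)
4. S is where the line through A parallel to HQ meets line RV ⇒ S = (5/3, -7/3)
S = R + t·(V−R) with t = -7/3, so RS:SV = t:(1−t) = -7/3:10/3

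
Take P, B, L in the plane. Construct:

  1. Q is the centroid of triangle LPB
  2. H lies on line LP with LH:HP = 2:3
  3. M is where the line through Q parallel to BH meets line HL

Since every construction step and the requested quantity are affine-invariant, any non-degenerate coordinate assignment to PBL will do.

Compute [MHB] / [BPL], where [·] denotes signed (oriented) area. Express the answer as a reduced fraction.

[MHB]:[BPL] = 1/15

Choose coordinates P = (0, 0), B = (1, 0), L = (0, 1).
1. Q is the centroid of triangle LPB ⇒ Q = (1/3, 1/3)
2. H lies on line LP with LH:HP = 2:3 ⇒ H = (0, 3/5)
3. M is where the line through Q parallel to BH meets line HL ⇒ M = (0, 8/15)
2·[MHB] = -1/15, 2·[BPL] = -1
[MHB]:[BPL] = -1/15:-1 = 1/15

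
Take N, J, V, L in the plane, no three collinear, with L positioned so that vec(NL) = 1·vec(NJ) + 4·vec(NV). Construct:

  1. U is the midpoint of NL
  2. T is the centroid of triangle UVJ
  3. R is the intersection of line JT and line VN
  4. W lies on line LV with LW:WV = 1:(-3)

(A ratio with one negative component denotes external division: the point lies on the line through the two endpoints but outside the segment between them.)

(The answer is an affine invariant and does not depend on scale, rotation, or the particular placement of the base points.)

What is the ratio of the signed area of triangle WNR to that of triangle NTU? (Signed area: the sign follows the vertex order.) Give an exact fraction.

[WNR]:[NTU] = -6

Choose coordinates N = (0, 0), J = (1, 0), V = (0, 1), L = (1, 4).
1. U is the midpoint of NL ⇒ U = (1/2, 2)
2. T is the centroid of triangle UVJ ⇒ T = (1/2, 1)
3. R is the intersection of line JT and line VN ⇒ R = (0, 2)
4. W lies on line LV with LW:WV = 1:(-3) ⇒ W = (3/2, 11/2)
2·[WNR] = -3, 2·[NTU] = 1/2
[WNR]:[NTU] = -3:1/2 = -6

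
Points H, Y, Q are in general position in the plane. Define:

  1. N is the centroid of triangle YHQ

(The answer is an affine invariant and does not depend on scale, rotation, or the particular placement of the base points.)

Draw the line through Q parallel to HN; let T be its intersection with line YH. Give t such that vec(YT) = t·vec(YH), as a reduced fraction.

Assign H = (0, 0), Y = (1, 0), Q = (0, 1) — the answer is frame-independent, so this choice is without loss of generality.
1. N is the centroid of triangle YHQ ⇒ N = (1/3, 1/3)
through Q parallel to HN: direction (1/3, 1/3); meets YH at T = (-1, 0)
T = Y + t·(H−Y) with t = 2

t = 2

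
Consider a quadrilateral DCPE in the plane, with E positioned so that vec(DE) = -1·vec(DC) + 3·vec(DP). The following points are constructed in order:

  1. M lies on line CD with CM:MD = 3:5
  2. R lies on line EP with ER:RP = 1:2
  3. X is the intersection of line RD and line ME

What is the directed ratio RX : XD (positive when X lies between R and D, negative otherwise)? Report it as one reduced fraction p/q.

RX:XD = -2/45

Choose coordinates D = (0, 0), C = (1, 0), P = (0, 1), E = (-1, 3).
1. M lies on line CD with CM:MD = 3:5 ⇒ M = (5/8, 0)
2. R lies on line EP with ER:RP = 1:2 ⇒ R = (-2/3, 7/3)
3. X is the intersection of line RD and line ME ⇒ X = (-30/43, 105/43)
X = R + t·(D−R) with t = -2/43, so RX:XD = t:(1−t) = -2/43:45/43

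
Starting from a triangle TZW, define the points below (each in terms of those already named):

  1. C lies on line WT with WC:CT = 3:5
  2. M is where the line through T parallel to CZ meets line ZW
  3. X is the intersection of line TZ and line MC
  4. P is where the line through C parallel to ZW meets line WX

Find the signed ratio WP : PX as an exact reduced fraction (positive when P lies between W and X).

Assign T = (0, 0), Z = (1, 0), W = (0, 1) — the answer is frame-independent, so this choice is without loss of generality.
1. C lies on line WT with WC:CT = 3:5 ⇒ C = (0, 5/8)
2. M is where the line through T parallel to CZ meets line ZW ⇒ M = (8/3, -5/3)
3. X is the intersection of line TZ and line MC ⇒ X = (8/11, 0)
4. P is where the line through C parallel to ZW meets line WX ⇒ P = (1, -3/8)
P = W + t·(X−W) with t = 11/8, so WP:PX = t:(1−t) = 11/8:-3/8

WP:PX = -11/3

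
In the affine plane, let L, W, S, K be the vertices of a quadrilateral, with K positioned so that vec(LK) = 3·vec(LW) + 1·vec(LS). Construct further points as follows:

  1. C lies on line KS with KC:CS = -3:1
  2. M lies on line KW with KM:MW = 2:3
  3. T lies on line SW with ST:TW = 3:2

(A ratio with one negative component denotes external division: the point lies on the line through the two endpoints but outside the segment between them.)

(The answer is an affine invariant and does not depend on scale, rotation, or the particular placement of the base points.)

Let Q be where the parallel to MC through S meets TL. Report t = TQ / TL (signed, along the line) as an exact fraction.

t = -99/86

Work in coordinates with L = (0, 0), W = (1, 0), S = (0, 1), K = (3, 1).
1. C lies on line KS with KC:CS = -3:1 ⇒ C = (-3/2, 1)
2. M lies on line KW with KM:MW = 2:3 ⇒ M = (11/5, 3/5)
3. T lies on line SW with ST:TW = 3:2 ⇒ T = (3/5, 2/5)
through S parallel to MC: direction (-37/10, 2/5); meets TL at Q = (111/86, 37/43)
Q = T + t·(L−T) with t = -99/86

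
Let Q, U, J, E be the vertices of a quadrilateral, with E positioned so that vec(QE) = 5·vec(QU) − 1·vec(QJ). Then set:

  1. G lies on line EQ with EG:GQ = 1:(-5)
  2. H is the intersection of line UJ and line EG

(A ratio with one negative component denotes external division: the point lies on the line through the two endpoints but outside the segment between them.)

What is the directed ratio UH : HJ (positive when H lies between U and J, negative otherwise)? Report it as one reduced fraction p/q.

UH:HJ = -1/5

Choose coordinates Q = (0, 0), U = (1, 0), J = (0, 1), E = (5, -1).
1. G lies on line EQ with EG:GQ = 1:(-5) ⇒ G = (25/4, -5/4)
2. H is the intersection of line UJ and line EG ⇒ H = (5/4, -1/4)
H = U + t·(J−U) with t = -1/4, so UH:HJ = t:(1−t) = -1/4:5/4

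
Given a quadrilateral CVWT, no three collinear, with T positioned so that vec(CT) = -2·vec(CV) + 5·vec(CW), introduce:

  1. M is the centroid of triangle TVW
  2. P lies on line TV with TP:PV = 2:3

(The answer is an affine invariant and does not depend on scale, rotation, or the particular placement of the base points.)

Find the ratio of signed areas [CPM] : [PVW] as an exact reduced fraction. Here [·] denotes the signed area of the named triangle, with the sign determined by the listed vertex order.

[CPM]:[PVW] = 1/2

Work in coordinates with C = (0, 0), V = (1, 0), W = (0, 1), T = (-2, 5).
1. M is the centroid of triangle TVW ⇒ M = (-1/3, 2)
2. P lies on line TV with TP:PV = 2:3 ⇒ P = (-4/5, 3)
2·[CPM] = -3/5, 2·[PVW] = -6/5
[CPM]:[PVW] = -3/5:-6/5 = 1/2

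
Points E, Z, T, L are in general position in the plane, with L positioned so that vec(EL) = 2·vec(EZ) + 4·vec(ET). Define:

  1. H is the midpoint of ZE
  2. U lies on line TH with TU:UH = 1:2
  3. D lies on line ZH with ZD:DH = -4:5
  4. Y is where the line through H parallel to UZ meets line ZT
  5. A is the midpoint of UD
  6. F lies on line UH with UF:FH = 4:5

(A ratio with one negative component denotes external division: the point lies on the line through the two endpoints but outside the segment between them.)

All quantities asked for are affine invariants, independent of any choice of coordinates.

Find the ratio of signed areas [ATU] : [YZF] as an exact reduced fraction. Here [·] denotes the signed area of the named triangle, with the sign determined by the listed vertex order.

[ATU]:[YZF] = 45/68

Set E = (0, 0), Z = (1, 0), T = (0, 1), L = (2, 4); any affine frame gives the same invariant.
1. H is the midpoint of ZE ⇒ H = (1/2, 0)
2. U lies on line TH with TU:UH = 1:2 ⇒ U = (1/6, 2/3)
3. D lies on line ZH with ZD:DH = -4:5 ⇒ D = (3, 0)
4. Y is where the line through H parallel to UZ meets line ZT ⇒ Y = (3, -2)
5. A is the midpoint of UD ⇒ A = (19/12, 1/3)
6. F lies on line UH with UF:FH = 4:5 ⇒ F = (17/54, 10/27)
2·[ATU] = 5/12, 2·[YZF] = 17/27
[ATU]:[YZF] = 5/12:17/27 = 45/68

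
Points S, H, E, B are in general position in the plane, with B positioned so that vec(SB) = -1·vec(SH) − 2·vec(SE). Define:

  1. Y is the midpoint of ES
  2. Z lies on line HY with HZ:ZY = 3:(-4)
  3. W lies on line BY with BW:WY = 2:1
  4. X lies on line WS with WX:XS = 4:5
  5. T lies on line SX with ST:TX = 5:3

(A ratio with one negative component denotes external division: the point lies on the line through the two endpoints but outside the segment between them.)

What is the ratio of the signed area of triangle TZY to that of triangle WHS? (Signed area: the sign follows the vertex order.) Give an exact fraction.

Work in coordinates with S = (0, 0), H = (1, 0), E = (0, 1), B = (-1, -2).
1. Y is the midpoint of ES ⇒ Y = (0, 1/2)
2. Z lies on line HY with HZ:ZY = 3:(-4) ⇒ Z = (4, -3/2)
3. W lies on line BY with BW:WY = 2:1 ⇒ W = (-1/3, -1/3)
4. X lies on line WS with WX:XS = 4:5 ⇒ X = (-5/27, -5/27)
5. T lies on line SX with ST:TX = 5:3 ⇒ T = (-25/216, -25/216)
2·[TZY] = 97/36, 2·[WHS] = 1/3
[TZY]:[WHS] = 97/36:1/3 = 97/12

[TZY]:[WHS] = 97/12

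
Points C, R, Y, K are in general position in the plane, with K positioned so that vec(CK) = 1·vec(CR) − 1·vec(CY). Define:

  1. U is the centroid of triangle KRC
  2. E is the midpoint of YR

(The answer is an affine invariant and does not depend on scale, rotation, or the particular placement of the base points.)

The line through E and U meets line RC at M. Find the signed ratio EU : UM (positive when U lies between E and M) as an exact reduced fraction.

EU:UM = -5/2

Assign C = (0, 0), R = (1, 0), Y = (0, 1), K = (1, -1) — the answer is frame-independent, so this choice is without loss of generality.
1. U is the centroid of triangle KRC ⇒ U = (2/3, -1/3)
2. E is the midpoint of YR ⇒ E = (1/2, 1/2)
line EU meets RC at M = (3/5, 0)
U = E + t·(M−E) with t = 5/3, so EU:UM = 5/3:-2/3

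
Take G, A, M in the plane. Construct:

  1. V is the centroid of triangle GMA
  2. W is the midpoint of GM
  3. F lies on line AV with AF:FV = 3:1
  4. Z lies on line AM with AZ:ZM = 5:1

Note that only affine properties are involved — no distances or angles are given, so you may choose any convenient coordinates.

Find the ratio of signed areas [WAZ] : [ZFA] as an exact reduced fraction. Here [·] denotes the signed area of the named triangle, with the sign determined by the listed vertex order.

[WAZ]:[ZFA] = 2

Choose coordinates G = (0, 0), A = (1, 0), M = (0, 1).
1. V is the centroid of triangle GMA ⇒ V = (1/3, 1/3)
2. W is the midpoint of GM ⇒ W = (0, 1/2)
3. F lies on line AV with AF:FV = 3:1 ⇒ F = (1/2, 1/4)
4. Z lies on line AM with AZ:ZM = 5:1 ⇒ Z = (1/6, 5/6)
2·[WAZ] = 5/12, 2·[ZFA] = 5/24
[WAZ]:[ZFA] = 5/12:5/24 = 2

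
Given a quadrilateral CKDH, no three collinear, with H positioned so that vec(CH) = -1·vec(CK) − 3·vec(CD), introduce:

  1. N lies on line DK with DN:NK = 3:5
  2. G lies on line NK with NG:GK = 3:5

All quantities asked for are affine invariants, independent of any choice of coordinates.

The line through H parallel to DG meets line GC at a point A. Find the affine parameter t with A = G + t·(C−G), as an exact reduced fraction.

Work in coordinates with C = (0, 0), K = (1, 0), D = (0, 1), H = (-1, -3).
1. N lies on line DK with DN:NK = 3:5 ⇒ N = (3/8, 5/8)
2. G lies on line NK with NG:GK = 3:5 ⇒ G = (39/64, 25/64)
through H parallel to DG: direction (39/64, -39/64); meets GC at A = (-39/16, -25/16)
A = G + t·(C−G) with t = 5

t = 5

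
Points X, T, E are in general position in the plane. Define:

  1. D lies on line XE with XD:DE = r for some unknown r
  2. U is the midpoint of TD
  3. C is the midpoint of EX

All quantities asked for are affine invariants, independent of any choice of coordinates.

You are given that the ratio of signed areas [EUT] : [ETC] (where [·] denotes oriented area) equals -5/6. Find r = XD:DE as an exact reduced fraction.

r = 1/5

Work in coordinates with X = (0, 0), T = (1, 0), E = (0, 1).
1. With XD:DE = r, write λ = r/(r+1) so D = X + λ·(E−X); D is affine-linear in λ
2. U is the midpoint of TD ⇒ U is an affine combination of earlier points and hence also affine-linear in λ
3. C is the midpoint of EX ⇒ C = (0, 1/2)
Every point depending on D is an affine combination of D and λ-independent points, so each such coordinate is linear in λ; the λ² term in each signed area is a multiple of (E−X)×(E−X) = 0, so 2·[EUT] and 2·[ETC] are each linear in λ. Evaluating at λ=0 and λ=1:
  2·[EUT] = -1/2·λ + 1/2,   2·[ETC] = -1/2
So [EUT]:[ETC] = (-1/2·λ + 1/2) / (-1/2). Setting this equal to -5/6:
  -1/2·λ + 1/2 = -5/6·(-1/2)  ⇒  λ = 1/6
Then r = λ/(1−λ) = (1/6)/(5/6) = 1/5. Check: with r = 1/5, D = (0, 1/6) and [EUT]:[ETC] = -5/6 as required.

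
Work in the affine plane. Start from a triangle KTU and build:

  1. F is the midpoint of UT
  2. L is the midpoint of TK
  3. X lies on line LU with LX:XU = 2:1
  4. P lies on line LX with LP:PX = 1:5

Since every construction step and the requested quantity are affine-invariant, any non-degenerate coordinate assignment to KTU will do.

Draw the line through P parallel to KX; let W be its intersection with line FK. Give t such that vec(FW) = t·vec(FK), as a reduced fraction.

Set K = (0, 0), T = (1, 0), U = (0, 1); any affine frame gives the same invariant.
1. F is the midpoint of UT ⇒ F = (1/2, 1/2)
2. L is the midpoint of TK ⇒ L = (1/2, 0)
3. X lies on line LU with LX:XU = 2:1 ⇒ X = (1/6, 2/3)
4. P lies on line LX with LP:PX = 1:5 ⇒ P = (4/9, 1/9)
through P parallel to KX: direction (1/6, 2/3); meets FK at W = (5/9, 5/9)
W = F + t·(K−F) with t = -1/9

t = -1/9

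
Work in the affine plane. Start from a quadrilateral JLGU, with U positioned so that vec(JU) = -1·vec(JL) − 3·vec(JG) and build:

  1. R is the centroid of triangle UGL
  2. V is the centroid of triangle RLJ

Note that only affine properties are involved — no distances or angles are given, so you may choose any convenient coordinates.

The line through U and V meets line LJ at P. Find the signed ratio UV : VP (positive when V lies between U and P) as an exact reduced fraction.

Assign J = (0, 0), L = (1, 0), G = (0, 1), U = (-1, -3) — the answer is frame-independent, so this choice is without loss of generality.
1. R is the centroid of triangle UGL ⇒ R = (0, -2/3)
2. V is the centroid of triangle RLJ ⇒ V = (1/3, -2/9)
line UV meets LJ at P = (11/25, 0)
V = U + t·(P−U) with t = 25/27, so UV:VP = 25/27:2/27

UV:VP = 25/2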